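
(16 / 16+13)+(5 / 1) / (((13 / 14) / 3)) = 392 / 13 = 30.15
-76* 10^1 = -760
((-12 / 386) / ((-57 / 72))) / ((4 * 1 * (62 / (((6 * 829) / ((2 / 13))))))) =581958 / 113677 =5.12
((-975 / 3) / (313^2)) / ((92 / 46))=-325 / 195938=-0.00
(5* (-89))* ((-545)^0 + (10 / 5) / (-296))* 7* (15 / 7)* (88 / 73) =-21586950 / 2701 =-7992.21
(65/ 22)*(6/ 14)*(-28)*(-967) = 377130/ 11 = 34284.55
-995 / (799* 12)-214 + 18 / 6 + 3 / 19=-38428433 / 182172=-210.95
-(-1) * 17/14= 17/14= 1.21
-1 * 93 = -93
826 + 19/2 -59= 1553/2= 776.50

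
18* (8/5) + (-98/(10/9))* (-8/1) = 3672/5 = 734.40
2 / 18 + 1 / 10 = 19 / 90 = 0.21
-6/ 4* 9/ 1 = -27/ 2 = -13.50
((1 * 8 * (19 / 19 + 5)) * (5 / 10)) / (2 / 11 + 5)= 88 / 19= 4.63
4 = 4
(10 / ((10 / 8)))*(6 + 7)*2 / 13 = 16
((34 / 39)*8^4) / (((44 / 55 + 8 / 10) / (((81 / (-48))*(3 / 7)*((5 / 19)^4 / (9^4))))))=-3400000 / 2881788273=-0.00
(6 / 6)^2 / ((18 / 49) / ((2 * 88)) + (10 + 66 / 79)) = 340648 / 3691783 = 0.09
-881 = -881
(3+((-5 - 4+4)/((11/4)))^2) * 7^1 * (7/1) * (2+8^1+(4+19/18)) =10131877/2178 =4651.92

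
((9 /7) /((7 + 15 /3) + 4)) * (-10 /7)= -45 /392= -0.11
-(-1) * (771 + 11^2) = 892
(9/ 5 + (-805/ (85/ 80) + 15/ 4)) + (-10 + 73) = -234293/ 340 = -689.10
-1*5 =-5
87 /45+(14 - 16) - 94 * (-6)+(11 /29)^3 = 206326516 /365835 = 563.99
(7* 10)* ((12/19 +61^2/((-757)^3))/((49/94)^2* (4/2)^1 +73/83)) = 133617957905277860/4300736327129299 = 31.07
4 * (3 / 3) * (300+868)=4672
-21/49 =-3/7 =-0.43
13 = 13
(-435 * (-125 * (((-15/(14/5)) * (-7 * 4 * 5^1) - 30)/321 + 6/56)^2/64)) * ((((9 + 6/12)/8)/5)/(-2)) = -10243575086625/18382880768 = -557.23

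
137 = 137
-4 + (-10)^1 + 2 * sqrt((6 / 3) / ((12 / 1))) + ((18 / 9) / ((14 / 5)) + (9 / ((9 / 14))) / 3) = -181 / 21 + sqrt(6) / 3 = -7.80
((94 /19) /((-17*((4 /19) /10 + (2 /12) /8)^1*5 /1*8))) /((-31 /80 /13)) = 586560 /100657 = 5.83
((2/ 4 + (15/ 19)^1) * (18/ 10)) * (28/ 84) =147/ 190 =0.77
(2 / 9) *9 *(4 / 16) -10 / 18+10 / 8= 43 / 36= 1.19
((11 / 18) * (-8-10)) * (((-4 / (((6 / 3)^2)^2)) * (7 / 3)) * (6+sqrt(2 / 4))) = 77 * sqrt(2) / 24+77 / 2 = 43.04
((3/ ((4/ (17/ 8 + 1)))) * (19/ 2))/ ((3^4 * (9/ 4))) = 475/ 3888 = 0.12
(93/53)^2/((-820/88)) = -190278/575845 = -0.33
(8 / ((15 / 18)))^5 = 254803968 / 3125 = 81537.27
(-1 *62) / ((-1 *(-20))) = -31 / 10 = -3.10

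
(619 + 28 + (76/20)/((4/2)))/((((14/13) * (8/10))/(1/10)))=75.32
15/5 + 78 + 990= 1071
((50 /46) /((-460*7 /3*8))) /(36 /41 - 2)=615 /5450816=0.00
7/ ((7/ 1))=1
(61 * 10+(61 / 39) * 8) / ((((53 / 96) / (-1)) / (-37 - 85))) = 94781312 / 689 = 137563.59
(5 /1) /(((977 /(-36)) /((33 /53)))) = -5940 /51781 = -0.11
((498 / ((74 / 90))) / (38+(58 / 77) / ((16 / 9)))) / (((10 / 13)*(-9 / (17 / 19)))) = -33897864 / 16639307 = -2.04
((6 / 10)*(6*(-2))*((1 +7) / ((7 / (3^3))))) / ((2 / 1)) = -111.09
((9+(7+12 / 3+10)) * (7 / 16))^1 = 105 / 8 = 13.12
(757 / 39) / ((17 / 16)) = 12112 / 663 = 18.27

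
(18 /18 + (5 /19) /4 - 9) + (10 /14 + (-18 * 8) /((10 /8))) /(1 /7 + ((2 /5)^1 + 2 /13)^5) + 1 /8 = -143217928273259 /240700186264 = -595.01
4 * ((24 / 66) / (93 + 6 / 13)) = 208 / 13365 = 0.02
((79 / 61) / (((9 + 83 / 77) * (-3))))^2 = 37002889 / 20166272064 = 0.00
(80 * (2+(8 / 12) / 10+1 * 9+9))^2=23193856 / 9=2577095.11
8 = 8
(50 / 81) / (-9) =-0.07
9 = 9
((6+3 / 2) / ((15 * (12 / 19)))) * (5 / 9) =95 / 216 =0.44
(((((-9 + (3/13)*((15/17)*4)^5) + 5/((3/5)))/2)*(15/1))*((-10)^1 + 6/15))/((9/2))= -111383739488/55374423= -2011.47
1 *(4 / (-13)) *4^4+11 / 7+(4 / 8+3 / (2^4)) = -111399 / 1456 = -76.51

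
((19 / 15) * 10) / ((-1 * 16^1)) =-19 / 24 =-0.79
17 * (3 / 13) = 51 / 13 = 3.92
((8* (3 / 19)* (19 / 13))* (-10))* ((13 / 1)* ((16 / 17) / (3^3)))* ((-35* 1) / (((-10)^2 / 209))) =93632 / 153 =611.97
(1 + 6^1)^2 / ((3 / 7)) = 343 / 3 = 114.33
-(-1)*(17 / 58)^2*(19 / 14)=5491 / 47096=0.12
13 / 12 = 1.08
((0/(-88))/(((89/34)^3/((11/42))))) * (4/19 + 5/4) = 0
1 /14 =0.07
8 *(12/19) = 96/19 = 5.05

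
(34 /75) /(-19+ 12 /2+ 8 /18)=-0.04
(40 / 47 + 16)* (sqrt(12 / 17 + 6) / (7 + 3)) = 396* sqrt(1938) / 3995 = 4.36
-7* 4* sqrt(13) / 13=-28* sqrt(13) / 13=-7.77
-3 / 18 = -1 / 6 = -0.17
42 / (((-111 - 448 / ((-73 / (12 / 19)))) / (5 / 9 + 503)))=-88002376 / 445743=-197.43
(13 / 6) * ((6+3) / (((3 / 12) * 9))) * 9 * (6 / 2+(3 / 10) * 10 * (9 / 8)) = 1989 / 4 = 497.25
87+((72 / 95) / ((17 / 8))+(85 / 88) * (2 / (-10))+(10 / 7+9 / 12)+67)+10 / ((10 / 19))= 174437281 / 994840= 175.34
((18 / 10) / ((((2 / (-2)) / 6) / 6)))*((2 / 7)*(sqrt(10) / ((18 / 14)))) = -72*sqrt(10) / 5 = -45.54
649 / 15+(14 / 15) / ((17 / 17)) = 221 / 5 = 44.20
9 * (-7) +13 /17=-1058 /17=-62.24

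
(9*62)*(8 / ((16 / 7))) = 1953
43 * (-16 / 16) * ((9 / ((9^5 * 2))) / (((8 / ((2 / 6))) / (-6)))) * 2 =43 / 26244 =0.00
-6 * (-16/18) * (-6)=-32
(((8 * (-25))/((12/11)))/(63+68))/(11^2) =-50/4323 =-0.01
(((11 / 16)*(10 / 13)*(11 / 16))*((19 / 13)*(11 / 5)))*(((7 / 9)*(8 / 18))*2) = 177023 / 219024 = 0.81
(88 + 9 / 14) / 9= 1241 / 126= 9.85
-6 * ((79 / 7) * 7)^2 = -37446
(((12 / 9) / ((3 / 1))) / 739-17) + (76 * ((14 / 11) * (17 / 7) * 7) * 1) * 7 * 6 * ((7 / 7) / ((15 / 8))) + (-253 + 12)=13379590786 / 365805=36575.75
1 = 1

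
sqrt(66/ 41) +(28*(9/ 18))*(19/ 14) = sqrt(2706)/ 41 +19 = 20.27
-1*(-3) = 3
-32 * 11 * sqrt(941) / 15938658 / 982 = -88 * sqrt(941) / 3912940539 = -0.00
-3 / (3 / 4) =-4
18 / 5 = 3.60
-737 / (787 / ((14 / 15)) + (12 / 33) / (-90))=-5107410 / 5843447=-0.87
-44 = -44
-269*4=-1076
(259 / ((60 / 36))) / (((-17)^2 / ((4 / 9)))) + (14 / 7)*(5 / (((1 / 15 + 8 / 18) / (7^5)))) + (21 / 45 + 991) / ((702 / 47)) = 885408233054 / 2692035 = 328899.23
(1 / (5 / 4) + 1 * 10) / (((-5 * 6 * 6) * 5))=-3 / 250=-0.01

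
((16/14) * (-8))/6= -32/21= -1.52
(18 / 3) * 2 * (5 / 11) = 5.45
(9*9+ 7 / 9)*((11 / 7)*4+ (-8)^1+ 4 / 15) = -111872 / 945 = -118.38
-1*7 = -7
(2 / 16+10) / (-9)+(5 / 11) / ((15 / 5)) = -257 / 264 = -0.97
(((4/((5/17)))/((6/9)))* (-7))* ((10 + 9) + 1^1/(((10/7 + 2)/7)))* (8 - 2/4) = -22535.62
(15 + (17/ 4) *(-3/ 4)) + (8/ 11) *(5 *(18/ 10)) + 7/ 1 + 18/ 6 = 4991/ 176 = 28.36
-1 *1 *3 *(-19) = 57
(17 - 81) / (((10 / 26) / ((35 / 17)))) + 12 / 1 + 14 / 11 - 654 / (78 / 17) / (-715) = -52005289 / 158015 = -329.12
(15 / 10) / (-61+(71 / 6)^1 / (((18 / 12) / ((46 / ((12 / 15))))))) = 27 / 7067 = 0.00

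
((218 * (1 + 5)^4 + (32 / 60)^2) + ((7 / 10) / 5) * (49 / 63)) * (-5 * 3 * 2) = -42379259 / 5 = -8475851.80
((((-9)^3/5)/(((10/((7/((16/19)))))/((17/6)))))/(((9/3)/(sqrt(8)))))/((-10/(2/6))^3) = 6783 * sqrt(2)/800000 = 0.01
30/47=0.64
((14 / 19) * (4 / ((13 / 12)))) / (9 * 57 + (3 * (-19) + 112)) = 0.00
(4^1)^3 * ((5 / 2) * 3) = 480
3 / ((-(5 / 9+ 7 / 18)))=-54 / 17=-3.18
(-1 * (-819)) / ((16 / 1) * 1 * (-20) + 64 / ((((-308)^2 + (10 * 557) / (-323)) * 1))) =-12545238069 / 4901669984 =-2.56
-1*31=-31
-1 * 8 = -8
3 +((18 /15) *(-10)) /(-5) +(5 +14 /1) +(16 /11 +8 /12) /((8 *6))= 96799 /3960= 24.44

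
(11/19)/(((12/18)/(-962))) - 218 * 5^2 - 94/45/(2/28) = -5399039/855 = -6314.67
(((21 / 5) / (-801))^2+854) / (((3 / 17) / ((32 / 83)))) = 827978988256 / 443774025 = 1865.77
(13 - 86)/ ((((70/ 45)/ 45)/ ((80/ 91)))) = -1182600/ 637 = -1856.51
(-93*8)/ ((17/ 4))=-2976/ 17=-175.06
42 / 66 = 7 / 11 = 0.64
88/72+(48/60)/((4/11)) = 154/45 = 3.42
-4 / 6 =-2 / 3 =-0.67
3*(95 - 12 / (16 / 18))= 489 / 2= 244.50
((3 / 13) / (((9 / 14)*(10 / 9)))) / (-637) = -3 / 5915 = -0.00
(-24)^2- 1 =575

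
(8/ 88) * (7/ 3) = 7/ 33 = 0.21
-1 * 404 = -404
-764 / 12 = -63.67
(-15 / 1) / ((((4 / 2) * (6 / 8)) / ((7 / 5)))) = -14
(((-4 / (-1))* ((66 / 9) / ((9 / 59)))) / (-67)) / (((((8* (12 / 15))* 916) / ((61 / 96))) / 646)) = -63936235 / 318152448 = -0.20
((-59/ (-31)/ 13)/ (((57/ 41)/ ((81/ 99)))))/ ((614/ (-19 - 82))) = -732957/ 51715378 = -0.01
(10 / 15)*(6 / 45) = 4 / 45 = 0.09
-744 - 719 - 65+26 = -1502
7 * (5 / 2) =35 / 2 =17.50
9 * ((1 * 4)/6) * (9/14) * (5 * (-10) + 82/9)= -1104/7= -157.71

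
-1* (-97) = 97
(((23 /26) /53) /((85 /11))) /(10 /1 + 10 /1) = 253 /2342600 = 0.00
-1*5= -5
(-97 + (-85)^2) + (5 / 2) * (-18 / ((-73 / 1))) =520389 / 73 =7128.62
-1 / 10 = -0.10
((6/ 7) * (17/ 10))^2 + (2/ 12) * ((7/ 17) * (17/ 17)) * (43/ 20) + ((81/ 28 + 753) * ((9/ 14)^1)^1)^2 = 46263227313451/ 195921600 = 236131.33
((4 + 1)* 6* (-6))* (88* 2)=-31680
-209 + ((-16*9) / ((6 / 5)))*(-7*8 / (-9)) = -2867 / 3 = -955.67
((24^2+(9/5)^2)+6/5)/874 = 14511/21850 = 0.66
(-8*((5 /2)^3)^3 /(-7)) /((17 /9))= 17578125 /7616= 2308.05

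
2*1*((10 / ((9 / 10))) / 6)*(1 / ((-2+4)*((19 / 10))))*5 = 2500 / 513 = 4.87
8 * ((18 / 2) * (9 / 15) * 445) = 19224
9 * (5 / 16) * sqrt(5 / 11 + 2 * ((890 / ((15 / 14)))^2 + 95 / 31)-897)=15 * sqrt(90205816085) / 1364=3302.89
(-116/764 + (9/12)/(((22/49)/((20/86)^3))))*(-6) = 131118648/167044207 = 0.78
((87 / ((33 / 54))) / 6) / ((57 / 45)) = 3915 / 209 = 18.73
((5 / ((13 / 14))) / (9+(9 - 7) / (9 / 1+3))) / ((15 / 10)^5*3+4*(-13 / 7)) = 18816 / 491777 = 0.04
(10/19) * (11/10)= 11/19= 0.58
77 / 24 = 3.21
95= 95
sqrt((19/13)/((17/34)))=sqrt(494)/13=1.71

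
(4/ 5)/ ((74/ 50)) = 20/ 37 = 0.54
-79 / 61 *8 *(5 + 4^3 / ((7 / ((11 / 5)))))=-555528 / 2135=-260.20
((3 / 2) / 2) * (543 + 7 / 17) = 13857 / 34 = 407.56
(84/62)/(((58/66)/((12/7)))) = 2376/899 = 2.64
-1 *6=-6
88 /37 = 2.38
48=48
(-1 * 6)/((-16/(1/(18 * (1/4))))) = 1/12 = 0.08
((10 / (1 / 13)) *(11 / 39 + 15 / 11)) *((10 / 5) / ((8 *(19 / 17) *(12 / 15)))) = 150025 / 2508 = 59.82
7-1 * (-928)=935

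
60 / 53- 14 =-682 / 53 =-12.87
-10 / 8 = -5 / 4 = -1.25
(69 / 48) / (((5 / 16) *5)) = 0.92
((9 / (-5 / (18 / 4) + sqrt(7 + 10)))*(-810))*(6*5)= -17714700*sqrt(17) / 1277 - 19683000 / 1277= -72609.69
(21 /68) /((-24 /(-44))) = 77 /136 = 0.57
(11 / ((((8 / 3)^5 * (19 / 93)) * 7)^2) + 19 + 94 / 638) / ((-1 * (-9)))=38671198704041399 / 18176702102372352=2.13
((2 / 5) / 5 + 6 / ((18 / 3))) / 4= 27 / 100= 0.27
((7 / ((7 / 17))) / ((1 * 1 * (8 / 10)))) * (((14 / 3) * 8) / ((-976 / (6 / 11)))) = -595 / 1342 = -0.44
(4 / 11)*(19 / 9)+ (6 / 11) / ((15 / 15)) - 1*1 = 31 / 99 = 0.31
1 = 1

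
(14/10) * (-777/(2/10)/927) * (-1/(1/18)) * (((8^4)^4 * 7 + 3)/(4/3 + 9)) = 64299580729828933230/3193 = 20137670131484163.24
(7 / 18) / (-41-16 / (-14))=-49 / 5022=-0.01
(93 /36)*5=155 /12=12.92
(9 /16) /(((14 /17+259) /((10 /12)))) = 255 /141344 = 0.00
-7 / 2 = -3.50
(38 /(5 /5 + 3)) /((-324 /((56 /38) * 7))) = -49 /162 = -0.30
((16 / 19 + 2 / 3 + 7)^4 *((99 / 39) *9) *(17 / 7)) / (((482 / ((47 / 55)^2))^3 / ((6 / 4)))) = 16222695107949323633 / 10693757733948281392400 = 0.00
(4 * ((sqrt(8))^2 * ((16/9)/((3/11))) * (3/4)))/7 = 1408/63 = 22.35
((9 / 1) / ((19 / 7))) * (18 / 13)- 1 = 3.59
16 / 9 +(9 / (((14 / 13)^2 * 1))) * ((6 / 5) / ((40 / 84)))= 134401 / 6300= 21.33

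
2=2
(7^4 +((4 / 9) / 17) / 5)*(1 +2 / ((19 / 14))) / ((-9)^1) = -86328143 / 130815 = -659.93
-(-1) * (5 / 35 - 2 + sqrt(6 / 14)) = -13 / 7 + sqrt(21) / 7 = -1.20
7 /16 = 0.44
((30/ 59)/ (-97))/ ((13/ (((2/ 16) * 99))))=-1485/ 297596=-0.00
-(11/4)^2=-121/16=-7.56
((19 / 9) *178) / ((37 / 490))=1657180 / 333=4976.52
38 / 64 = 19 / 32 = 0.59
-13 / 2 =-6.50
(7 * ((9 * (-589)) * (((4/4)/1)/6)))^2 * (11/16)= 1682913771/64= 26295527.67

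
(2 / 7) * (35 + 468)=1006 / 7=143.71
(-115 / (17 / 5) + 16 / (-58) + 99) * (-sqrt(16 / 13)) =-127984 * sqrt(13) / 6409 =-72.00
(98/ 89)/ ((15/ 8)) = 784/ 1335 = 0.59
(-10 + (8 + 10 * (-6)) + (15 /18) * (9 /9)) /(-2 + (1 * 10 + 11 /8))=-1468 /225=-6.52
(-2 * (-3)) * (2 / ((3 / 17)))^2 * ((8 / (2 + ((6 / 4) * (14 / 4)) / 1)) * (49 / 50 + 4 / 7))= 6695552 / 5075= 1319.32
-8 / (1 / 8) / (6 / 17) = -181.33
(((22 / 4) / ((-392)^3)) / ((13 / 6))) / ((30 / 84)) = -33 / 279668480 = -0.00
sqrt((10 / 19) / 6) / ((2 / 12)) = 2* sqrt(285) / 19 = 1.78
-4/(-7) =4/7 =0.57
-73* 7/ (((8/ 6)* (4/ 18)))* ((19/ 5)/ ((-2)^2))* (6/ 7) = -112347/ 80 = -1404.34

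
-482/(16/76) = -4579/2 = -2289.50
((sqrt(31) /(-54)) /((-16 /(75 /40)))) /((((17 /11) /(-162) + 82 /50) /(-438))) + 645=645 - 2710125 *sqrt(31) /4648768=641.75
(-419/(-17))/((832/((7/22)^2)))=20531/6845696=0.00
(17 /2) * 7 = 119 /2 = 59.50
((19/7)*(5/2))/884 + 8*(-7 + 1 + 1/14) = -586881/12376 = -47.42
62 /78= 31 /39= 0.79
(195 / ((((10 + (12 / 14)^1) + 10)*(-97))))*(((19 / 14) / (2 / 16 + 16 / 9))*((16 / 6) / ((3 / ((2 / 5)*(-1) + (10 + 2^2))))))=-806208 / 970097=-0.83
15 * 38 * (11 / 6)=1045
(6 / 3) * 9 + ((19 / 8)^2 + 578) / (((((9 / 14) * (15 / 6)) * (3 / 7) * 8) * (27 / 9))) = 921139 / 17280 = 53.31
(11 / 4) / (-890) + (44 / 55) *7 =3985 / 712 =5.60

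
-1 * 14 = -14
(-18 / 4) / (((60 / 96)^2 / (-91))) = 26208 / 25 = 1048.32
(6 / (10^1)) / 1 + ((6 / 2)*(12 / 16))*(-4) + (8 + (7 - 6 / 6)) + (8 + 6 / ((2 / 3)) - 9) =68 / 5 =13.60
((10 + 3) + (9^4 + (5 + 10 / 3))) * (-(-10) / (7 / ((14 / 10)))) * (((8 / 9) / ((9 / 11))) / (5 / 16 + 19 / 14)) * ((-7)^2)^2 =84963284224 / 4131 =20567243.82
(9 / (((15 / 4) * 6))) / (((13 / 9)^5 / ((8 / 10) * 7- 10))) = -2598156 / 9282325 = -0.28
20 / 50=2 / 5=0.40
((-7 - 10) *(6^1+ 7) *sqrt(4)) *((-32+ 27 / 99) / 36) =77129 / 198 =389.54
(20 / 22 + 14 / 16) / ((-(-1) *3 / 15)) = 785 / 88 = 8.92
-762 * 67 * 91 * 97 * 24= -10815687792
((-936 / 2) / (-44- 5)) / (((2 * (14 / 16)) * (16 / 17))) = 5.80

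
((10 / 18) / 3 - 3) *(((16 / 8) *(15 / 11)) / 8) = -95 / 99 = -0.96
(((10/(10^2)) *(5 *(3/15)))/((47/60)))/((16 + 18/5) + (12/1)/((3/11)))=5/2491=0.00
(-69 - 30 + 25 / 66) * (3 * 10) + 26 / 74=-1204022 / 407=-2958.29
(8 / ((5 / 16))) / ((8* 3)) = 16 / 15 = 1.07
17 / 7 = 2.43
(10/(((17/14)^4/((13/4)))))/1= 1248520/83521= 14.95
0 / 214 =0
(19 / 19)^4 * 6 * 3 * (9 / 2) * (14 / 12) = 189 / 2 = 94.50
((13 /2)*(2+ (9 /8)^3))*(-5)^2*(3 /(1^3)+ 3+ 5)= 6266975 /1024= 6120.09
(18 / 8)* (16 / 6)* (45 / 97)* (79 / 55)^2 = 337014 / 58685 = 5.74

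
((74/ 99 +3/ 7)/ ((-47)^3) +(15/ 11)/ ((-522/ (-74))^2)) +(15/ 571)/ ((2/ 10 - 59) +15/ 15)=806962628160925/ 29955599114468643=0.03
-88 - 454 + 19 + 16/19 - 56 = -10985/19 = -578.16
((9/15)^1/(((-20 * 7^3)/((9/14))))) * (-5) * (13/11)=351/1056440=0.00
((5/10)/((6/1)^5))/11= 1/171072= 0.00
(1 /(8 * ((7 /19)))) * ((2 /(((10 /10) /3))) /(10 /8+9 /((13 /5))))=0.43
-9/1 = -9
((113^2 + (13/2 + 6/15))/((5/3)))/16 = 383277/800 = 479.10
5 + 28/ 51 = 5.55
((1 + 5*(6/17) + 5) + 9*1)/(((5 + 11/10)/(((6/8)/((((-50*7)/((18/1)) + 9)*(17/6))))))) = -115425/1657126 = -0.07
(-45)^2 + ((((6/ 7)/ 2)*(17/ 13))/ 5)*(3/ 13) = 11978028/ 5915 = 2025.03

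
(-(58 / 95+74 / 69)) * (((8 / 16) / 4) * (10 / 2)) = -1379 / 1311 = -1.05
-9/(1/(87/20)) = -783/20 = -39.15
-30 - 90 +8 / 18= -1076 / 9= -119.56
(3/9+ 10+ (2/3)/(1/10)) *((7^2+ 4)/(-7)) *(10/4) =-4505/14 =-321.79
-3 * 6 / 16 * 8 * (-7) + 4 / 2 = 65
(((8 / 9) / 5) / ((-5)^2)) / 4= 2 / 1125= 0.00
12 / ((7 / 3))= 36 / 7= 5.14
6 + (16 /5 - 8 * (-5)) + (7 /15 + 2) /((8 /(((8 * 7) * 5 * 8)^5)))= 260826569113600738 /15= 17388437940906715.87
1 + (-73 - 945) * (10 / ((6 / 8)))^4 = -2606079919 / 81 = -32173826.16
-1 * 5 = -5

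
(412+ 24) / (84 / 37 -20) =-4033 / 164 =-24.59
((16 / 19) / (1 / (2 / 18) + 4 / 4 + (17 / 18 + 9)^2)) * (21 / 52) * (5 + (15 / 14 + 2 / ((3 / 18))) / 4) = 225018 / 8714407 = 0.03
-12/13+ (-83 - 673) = -9840/13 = -756.92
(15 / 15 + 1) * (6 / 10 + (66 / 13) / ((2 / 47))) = 15588 / 65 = 239.82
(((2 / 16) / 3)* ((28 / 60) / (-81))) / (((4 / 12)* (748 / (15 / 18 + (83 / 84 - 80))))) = 0.00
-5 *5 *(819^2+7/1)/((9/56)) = -939075200/9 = -104341688.89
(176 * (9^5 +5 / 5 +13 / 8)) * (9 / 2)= 46768887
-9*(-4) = 36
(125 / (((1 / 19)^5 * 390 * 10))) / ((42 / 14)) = 12380495 / 468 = 26454.05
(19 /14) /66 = 19 /924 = 0.02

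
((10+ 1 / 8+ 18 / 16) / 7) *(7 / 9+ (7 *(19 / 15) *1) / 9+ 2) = 127 / 21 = 6.05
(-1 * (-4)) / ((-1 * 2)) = -2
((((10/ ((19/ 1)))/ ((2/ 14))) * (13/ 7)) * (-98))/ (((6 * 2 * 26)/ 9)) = -735/ 38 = -19.34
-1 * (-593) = 593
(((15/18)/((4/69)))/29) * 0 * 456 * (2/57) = 0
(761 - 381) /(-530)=-38 /53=-0.72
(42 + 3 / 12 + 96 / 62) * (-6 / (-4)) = 16293 / 248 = 65.70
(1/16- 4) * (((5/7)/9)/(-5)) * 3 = 3/16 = 0.19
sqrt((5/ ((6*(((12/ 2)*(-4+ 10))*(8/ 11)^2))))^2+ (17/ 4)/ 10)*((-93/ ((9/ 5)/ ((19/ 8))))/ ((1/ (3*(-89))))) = 52421*sqrt(2039619745)/ 110592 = 21407.02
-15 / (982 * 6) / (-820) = 1 / 322096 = 0.00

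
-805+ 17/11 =-8838/11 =-803.45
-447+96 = -351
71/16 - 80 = -1209/16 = -75.56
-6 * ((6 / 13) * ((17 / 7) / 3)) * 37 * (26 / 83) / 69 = -5032 / 13363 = -0.38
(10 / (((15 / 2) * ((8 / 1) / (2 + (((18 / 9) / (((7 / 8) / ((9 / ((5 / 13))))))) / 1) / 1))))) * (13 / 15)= 12623 / 1575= 8.01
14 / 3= 4.67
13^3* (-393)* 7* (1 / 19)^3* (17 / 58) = -258.27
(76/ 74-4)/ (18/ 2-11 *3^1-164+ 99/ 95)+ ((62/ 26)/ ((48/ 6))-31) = -2097215501/ 68344328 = -30.69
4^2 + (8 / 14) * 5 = 132 / 7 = 18.86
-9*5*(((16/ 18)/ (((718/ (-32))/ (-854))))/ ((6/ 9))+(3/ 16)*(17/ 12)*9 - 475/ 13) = -223127175/ 298688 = -747.02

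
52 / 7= 7.43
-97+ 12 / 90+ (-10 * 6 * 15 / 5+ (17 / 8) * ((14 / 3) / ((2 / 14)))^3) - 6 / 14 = 69739111 / 945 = 73798.00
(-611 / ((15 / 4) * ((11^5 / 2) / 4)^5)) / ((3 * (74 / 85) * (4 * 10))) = -85090304 / 180397853957416397199647367915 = -0.00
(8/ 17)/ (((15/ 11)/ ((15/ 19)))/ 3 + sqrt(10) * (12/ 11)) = 0.12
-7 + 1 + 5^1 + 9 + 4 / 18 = 74 / 9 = 8.22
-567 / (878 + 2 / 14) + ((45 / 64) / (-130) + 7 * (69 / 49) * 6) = 465336171 / 7955584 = 58.49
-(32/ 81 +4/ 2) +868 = 70114/ 81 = 865.60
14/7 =2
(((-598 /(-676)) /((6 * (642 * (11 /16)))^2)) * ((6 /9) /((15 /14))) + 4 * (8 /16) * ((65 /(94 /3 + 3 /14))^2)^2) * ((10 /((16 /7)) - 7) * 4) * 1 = -378.45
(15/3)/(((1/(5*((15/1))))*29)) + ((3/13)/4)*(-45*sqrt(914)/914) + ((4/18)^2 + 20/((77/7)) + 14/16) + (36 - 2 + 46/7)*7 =61946129/206712 - 135*sqrt(914)/47528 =299.59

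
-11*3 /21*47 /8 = -517 /56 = -9.23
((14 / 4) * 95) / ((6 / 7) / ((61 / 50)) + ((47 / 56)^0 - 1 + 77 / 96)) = 13629840 / 61679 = 220.98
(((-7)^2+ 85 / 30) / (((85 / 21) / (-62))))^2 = 4554495169 / 7225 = 630379.95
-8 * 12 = -96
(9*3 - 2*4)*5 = 95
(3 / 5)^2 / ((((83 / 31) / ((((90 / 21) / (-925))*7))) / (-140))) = 46872 / 76775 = 0.61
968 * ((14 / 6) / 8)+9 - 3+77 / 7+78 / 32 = 14485 / 48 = 301.77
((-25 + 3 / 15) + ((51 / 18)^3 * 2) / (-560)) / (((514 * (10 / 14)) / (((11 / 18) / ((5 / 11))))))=-182082857 / 1998432000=-0.09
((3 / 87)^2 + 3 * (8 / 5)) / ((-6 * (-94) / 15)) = 20189 / 158108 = 0.13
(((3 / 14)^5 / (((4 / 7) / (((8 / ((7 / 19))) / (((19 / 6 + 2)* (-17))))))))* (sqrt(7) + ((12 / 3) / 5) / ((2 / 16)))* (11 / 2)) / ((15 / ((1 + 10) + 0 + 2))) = -1320462 / 221432225-660231* sqrt(7) / 708583120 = -0.01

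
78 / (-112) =-39 / 56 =-0.70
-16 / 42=-0.38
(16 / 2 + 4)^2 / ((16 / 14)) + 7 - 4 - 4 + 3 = 128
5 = 5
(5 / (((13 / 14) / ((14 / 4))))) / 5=49 / 13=3.77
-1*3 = -3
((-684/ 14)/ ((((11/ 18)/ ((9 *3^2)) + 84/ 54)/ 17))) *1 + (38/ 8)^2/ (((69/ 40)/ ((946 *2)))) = 26655326062/ 1100757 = 24215.45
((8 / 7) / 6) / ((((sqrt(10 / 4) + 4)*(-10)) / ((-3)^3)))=16 / 105-2*sqrt(10) / 105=0.09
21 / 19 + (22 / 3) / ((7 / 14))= 15.77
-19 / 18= -1.06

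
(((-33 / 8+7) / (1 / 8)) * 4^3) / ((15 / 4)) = 5888 / 15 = 392.53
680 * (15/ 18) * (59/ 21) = 100300/ 63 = 1592.06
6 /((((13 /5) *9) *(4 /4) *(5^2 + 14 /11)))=110 /11271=0.01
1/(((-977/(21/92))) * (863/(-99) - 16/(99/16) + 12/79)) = 0.00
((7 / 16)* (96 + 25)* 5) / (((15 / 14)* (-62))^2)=41503 / 691920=0.06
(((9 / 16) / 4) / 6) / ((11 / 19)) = 57 / 1408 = 0.04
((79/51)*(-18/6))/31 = -79/527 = -0.15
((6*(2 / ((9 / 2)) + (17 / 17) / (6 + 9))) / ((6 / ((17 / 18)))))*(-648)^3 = -656729856 / 5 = -131345971.20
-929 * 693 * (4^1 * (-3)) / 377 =7725564 / 377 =20492.21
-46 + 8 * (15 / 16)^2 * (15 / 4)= -2513 / 128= -19.63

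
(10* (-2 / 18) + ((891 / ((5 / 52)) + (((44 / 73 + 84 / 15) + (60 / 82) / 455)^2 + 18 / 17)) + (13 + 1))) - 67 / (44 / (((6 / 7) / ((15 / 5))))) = 58169053104638907031 / 6242381957161350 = 9318.41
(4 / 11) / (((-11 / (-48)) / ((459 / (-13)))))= -88128 / 1573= -56.03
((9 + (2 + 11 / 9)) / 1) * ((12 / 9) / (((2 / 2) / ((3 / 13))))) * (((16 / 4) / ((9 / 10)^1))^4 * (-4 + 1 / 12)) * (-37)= 212644.95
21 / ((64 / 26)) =273 / 32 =8.53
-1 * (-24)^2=-576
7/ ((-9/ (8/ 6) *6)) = -14/ 81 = -0.17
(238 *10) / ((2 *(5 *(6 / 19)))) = 2261 / 3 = 753.67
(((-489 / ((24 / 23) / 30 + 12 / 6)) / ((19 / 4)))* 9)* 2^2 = -449880 / 247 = -1821.38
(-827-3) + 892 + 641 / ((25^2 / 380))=56466 / 125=451.73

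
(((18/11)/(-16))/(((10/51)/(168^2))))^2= 655575224976/3025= 216719082.64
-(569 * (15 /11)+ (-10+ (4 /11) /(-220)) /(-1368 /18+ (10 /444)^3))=-390402256365723 /503069311415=-776.04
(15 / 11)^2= 225 / 121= 1.86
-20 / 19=-1.05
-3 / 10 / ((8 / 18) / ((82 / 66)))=-369 / 440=-0.84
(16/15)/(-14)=-8/105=-0.08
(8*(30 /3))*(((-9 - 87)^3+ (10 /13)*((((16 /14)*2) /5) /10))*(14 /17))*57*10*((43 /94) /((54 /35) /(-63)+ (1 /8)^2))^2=-834485796376628035584000 /9432299669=-88471086125394.39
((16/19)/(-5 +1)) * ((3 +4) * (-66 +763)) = -19516/19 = -1027.16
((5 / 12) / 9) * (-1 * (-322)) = 805 / 54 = 14.91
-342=-342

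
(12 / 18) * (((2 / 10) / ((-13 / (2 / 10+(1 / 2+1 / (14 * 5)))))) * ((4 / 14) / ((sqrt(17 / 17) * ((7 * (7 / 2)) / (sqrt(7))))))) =-8 * sqrt(7) / 93639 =-0.00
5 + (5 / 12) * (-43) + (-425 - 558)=-11951 / 12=-995.92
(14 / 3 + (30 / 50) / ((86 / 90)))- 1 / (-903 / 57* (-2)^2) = 5.31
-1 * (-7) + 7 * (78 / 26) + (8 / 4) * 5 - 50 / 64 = 1191 / 32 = 37.22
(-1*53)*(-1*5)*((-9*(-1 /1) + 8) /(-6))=-4505 /6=-750.83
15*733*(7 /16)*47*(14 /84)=1205785 /32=37680.78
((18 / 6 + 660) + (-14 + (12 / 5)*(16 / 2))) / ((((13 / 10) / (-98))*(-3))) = 50372 / 3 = 16790.67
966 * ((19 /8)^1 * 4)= 9177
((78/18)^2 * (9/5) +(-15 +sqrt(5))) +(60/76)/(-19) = sqrt(5) +33859/1805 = 20.99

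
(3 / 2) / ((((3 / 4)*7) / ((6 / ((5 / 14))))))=24 / 5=4.80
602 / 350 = 43 / 25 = 1.72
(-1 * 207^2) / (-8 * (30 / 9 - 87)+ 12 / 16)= -514188 / 8041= -63.95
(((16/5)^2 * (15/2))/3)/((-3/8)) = -1024/15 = -68.27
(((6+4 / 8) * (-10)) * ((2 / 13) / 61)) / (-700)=1 / 4270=0.00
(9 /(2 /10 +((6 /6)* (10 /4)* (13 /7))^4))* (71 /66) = 6818840 /327402317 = 0.02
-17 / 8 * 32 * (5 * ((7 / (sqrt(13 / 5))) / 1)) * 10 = -23800 * sqrt(65) / 13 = -14760.13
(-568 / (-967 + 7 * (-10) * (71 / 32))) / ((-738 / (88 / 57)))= -399872 / 377689581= -0.00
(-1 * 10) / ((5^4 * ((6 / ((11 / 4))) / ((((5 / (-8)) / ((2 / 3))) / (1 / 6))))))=33 / 800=0.04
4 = 4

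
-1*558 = -558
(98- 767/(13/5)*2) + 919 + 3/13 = 5554/13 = 427.23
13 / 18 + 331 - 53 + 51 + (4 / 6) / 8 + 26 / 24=2978 / 9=330.89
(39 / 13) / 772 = 3 / 772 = 0.00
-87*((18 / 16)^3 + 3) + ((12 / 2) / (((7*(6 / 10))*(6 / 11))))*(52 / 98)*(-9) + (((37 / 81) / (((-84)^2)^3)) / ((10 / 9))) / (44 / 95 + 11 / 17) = -4505415856031435329 / 11337792672374784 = -397.38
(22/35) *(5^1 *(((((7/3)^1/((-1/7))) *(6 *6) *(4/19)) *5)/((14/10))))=-1389.47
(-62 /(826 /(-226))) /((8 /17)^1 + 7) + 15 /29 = 4240723 /1521079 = 2.79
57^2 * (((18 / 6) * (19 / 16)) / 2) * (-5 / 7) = -925965 / 224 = -4133.77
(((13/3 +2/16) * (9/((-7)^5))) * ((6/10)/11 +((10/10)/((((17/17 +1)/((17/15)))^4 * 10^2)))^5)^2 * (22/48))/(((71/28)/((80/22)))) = -0.00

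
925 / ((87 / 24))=7400 / 29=255.17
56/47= 1.19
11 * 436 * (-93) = -446028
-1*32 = -32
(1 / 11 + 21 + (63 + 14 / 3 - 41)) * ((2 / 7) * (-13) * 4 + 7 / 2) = -41764 / 77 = -542.39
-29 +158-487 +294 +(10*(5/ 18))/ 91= -52391/ 819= -63.97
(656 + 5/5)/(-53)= -657/53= -12.40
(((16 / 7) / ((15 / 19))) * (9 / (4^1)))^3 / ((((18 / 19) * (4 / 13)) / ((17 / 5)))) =691222584 / 214375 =3224.36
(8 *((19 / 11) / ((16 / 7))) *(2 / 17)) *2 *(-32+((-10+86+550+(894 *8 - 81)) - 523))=10159.21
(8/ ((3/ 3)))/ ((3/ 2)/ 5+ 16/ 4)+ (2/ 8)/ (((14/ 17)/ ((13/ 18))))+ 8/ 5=3.68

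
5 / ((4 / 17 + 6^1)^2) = 1445 / 11236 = 0.13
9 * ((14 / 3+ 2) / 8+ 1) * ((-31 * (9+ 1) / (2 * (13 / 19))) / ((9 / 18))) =-7475.77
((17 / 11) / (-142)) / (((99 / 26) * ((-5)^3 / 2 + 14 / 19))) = 8398 / 181467693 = 0.00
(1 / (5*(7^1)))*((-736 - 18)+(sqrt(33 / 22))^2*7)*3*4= -8922 / 35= -254.91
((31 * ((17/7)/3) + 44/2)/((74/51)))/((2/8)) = 33626/259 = 129.83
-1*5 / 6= -5 / 6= -0.83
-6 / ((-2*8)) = 3 / 8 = 0.38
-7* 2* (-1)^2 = -14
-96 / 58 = -48 / 29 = -1.66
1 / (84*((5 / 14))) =1 / 30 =0.03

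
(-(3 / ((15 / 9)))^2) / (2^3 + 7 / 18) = -1458 / 3775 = -0.39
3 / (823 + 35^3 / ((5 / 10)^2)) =1 / 57441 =0.00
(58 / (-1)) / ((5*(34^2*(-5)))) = 29 / 14450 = 0.00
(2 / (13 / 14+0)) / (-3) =-28 / 39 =-0.72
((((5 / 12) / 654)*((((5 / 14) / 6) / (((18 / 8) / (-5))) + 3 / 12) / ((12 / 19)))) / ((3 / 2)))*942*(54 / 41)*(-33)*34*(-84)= 248230345 / 26814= 9257.49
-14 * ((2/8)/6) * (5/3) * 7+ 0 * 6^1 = -245/36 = -6.81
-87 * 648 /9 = -6264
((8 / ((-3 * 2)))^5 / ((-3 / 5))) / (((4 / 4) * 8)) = 640 / 729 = 0.88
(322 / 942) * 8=1288 / 471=2.73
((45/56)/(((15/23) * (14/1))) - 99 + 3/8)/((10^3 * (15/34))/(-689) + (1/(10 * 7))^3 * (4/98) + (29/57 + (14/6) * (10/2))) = -2211375458667375/258872240378564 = -8.54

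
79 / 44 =1.80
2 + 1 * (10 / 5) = 4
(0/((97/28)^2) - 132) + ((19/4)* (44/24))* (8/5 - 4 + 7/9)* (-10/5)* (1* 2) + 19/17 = -74.37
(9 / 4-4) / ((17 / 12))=-21 / 17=-1.24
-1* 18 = -18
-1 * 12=-12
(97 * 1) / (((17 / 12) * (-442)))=-0.15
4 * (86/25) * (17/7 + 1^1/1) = 8256/175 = 47.18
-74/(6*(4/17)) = -629/12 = -52.42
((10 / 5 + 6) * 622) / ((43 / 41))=204016 / 43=4744.56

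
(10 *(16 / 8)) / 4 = 5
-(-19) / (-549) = -19 / 549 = -0.03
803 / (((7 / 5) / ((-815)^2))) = 2666863375 / 7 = 380980482.14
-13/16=-0.81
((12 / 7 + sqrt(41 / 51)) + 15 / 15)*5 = 5*sqrt(2091) / 51 + 95 / 7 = 18.05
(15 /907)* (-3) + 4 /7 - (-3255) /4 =20679247 /25396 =814.27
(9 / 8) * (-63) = -567 / 8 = -70.88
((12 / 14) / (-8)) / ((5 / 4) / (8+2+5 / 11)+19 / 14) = -23 / 317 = -0.07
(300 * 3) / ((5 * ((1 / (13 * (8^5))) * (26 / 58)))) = 171048960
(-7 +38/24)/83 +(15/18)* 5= 4085/996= 4.10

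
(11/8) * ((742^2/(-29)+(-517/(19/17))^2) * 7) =157187453885/83752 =1876820.30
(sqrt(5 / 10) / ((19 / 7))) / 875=0.00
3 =3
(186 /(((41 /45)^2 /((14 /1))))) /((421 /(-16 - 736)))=-3965371200 /707701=-5603.17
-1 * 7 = -7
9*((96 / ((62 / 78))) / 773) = 33696 / 23963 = 1.41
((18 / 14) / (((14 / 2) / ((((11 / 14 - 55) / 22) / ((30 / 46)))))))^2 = 22667121 / 47059600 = 0.48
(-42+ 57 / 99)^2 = 1868689 / 1089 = 1715.97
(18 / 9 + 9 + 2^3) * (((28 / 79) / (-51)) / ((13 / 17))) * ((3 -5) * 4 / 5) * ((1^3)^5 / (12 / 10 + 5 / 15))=4256 / 23621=0.18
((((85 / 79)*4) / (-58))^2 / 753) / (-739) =-28900 / 2920717770027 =-0.00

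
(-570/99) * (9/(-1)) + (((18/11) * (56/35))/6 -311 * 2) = -31336/55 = -569.75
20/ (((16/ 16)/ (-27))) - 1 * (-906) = 366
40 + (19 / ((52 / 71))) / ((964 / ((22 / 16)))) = 40.04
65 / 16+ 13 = 273 / 16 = 17.06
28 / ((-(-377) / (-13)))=-0.97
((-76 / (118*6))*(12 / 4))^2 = 0.10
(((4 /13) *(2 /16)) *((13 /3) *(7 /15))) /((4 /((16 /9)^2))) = 224 /3645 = 0.06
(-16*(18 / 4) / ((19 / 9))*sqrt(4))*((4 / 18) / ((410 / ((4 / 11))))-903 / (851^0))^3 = 98480470810850956229456 / 1960811065125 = 50224354891.92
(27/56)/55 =27/3080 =0.01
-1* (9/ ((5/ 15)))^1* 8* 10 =-2160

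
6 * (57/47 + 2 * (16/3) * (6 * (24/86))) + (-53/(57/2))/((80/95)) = 5443655/48504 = 112.23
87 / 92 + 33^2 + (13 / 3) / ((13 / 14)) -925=46813 / 276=169.61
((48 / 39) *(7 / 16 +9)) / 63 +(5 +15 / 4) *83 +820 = 5066119 / 3276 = 1546.43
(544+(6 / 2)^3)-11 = 560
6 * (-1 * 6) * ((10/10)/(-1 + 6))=-36/5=-7.20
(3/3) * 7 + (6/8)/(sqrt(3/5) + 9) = 3797/536 -sqrt(15)/536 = 7.08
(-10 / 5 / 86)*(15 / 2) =-15 / 86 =-0.17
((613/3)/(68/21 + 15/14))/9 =5.27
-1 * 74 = -74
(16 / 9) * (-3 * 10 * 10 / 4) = -133.33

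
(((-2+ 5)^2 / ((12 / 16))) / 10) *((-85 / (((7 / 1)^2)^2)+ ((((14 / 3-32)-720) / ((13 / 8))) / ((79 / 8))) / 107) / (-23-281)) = 372536383 / 200521051640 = 0.00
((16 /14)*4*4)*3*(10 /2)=274.29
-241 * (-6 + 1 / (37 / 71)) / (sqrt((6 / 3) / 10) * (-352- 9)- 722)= -363910 / 253783 + 36391 * sqrt(5) / 253783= -1.11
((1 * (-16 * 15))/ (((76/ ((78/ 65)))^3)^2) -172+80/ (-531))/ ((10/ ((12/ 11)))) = -53756975925811297/ 2862447822093750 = -18.78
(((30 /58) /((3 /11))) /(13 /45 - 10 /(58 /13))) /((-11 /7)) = 225 /364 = 0.62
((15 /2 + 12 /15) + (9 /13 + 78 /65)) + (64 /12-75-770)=-64699 /78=-829.47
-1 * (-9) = 9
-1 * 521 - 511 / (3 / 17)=-10250 / 3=-3416.67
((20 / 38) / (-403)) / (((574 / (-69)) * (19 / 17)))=5865 / 41753621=0.00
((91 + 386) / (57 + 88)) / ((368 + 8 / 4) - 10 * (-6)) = 0.01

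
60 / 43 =1.40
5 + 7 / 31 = 162 / 31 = 5.23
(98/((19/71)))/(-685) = -6958/13015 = -0.53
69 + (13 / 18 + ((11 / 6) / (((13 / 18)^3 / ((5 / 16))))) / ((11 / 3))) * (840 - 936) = -264637 / 6591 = -40.15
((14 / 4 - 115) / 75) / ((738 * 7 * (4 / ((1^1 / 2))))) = -223 / 6199200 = -0.00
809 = 809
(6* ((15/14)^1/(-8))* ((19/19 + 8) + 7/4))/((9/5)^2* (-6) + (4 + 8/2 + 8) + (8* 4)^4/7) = -48375/838841536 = -0.00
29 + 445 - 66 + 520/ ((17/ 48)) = 31896/ 17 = 1876.24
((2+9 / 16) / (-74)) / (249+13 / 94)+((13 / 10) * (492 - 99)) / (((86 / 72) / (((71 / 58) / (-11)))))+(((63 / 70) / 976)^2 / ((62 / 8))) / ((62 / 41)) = -2354173337999815967119 / 49457202980304908800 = -47.60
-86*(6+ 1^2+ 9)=-1376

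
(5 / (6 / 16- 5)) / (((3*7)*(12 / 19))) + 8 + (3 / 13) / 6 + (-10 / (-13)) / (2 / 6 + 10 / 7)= 508699 / 60606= 8.39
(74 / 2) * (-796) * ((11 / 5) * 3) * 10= -1943832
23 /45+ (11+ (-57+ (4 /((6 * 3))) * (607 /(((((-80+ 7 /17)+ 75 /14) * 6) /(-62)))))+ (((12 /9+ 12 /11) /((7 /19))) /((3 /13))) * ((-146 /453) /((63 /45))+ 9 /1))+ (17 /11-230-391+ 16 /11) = -507341271583 /1285539255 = -394.65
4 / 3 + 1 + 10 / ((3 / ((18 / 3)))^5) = 967 / 3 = 322.33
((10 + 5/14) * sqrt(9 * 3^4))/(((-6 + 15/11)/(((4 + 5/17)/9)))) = -116435/4046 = -28.78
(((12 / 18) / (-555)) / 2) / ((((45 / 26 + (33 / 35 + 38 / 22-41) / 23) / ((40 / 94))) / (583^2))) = -313010577880 / 231525243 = -1351.95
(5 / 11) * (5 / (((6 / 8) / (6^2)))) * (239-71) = 18327.27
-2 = -2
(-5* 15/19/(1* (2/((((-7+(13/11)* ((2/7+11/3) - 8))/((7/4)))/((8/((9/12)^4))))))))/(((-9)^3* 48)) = -34025/2265145344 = -0.00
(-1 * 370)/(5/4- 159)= 2.35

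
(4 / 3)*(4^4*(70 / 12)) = 17920 / 9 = 1991.11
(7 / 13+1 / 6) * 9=6.35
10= 10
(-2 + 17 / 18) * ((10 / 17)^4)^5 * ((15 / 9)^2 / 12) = -5937500000000000000000 / 987608231815360122943589043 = -0.00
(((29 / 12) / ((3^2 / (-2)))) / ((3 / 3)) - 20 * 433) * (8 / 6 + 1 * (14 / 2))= -11691725 / 162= -72171.14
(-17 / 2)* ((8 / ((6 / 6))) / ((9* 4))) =-1.89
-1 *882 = -882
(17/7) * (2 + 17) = 323/7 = 46.14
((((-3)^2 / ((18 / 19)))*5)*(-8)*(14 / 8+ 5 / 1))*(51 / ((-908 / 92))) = 3008745 / 227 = 13254.38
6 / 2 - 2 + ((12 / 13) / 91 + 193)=229514 / 1183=194.01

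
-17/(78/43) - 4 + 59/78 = -164/13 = -12.62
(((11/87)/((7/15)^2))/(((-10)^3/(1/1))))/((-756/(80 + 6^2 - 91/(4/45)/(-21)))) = 0.00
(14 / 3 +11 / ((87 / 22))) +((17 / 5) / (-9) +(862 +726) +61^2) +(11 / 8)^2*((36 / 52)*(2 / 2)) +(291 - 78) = 6004664729 / 1085760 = 5530.38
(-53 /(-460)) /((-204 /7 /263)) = -97573 /93840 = -1.04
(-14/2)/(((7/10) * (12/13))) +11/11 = -59/6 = -9.83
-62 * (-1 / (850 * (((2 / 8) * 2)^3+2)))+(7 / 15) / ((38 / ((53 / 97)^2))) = 294424283 / 7749722850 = 0.04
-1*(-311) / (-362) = -311 / 362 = -0.86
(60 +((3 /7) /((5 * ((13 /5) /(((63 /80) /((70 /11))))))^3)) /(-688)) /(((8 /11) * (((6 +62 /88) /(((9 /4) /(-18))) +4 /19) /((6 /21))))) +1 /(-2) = -531376538711881282599 /564574029021184000000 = -0.94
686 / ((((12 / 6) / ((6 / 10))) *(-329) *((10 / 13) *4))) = -0.20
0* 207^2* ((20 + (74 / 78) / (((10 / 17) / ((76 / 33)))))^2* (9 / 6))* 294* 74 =0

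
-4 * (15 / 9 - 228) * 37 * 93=3115252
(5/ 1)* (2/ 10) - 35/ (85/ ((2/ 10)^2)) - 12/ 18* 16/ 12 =362/ 3825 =0.09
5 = 5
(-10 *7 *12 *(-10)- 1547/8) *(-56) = -459571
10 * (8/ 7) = 80/ 7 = 11.43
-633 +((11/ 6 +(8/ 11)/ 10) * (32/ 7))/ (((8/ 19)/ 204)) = 1381631/ 385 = 3588.65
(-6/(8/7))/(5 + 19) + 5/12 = 0.20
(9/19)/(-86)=-9/1634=-0.01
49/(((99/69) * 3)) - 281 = -269.62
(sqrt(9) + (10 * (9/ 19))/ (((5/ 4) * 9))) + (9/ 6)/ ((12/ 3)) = 577/ 152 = 3.80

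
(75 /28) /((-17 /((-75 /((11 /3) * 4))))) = 16875 /20944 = 0.81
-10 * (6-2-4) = 0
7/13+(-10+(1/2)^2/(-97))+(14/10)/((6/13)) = -486553/75660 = -6.43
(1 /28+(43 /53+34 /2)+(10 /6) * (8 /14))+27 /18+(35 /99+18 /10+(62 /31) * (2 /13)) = 217353677 /9549540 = 22.76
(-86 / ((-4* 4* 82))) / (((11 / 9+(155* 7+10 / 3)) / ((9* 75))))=261225 / 6432736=0.04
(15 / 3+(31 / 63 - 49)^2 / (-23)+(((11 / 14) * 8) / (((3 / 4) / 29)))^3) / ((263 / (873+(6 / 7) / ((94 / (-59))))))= 38165545586309440 / 801326547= 47627956.08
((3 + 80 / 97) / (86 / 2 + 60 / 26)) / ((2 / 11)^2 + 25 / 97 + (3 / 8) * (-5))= -4668664 / 87614339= -0.05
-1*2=-2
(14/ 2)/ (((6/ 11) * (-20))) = -77/ 120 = -0.64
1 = 1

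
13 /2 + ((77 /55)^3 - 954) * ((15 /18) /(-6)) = 124757 /900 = 138.62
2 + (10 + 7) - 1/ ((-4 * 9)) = 685/ 36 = 19.03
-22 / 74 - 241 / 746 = -17123 / 27602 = -0.62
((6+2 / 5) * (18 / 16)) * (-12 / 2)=-216 / 5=-43.20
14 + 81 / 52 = 809 / 52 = 15.56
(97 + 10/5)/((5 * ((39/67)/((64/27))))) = 47168/585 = 80.63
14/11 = 1.27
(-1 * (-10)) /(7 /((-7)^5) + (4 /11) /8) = 528220 /2379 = 222.03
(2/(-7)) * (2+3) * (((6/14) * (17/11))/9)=-170/1617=-0.11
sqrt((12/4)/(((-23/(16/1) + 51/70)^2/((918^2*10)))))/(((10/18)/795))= 10149402.19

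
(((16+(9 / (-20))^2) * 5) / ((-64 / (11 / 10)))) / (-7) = 71291 / 358400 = 0.20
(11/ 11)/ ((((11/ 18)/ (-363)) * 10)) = -297/ 5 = -59.40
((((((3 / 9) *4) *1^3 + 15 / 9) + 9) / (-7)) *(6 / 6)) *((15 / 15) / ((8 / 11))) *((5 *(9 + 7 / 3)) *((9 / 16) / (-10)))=1683 / 224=7.51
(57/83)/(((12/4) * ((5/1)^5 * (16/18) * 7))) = 171/14525000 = 0.00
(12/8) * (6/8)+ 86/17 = 841/136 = 6.18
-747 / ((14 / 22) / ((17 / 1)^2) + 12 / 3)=-791571 / 4241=-186.65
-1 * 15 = -15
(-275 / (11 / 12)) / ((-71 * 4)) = 75 / 71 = 1.06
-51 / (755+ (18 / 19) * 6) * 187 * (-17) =3080451 / 14453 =213.14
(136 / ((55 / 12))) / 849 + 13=202889 / 15565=13.03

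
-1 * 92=-92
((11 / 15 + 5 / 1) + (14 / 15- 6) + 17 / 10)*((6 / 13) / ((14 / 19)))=1349 / 910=1.48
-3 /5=-0.60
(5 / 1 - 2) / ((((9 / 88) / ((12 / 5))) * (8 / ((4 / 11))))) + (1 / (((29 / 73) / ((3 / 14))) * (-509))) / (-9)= 9919757 / 3099810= 3.20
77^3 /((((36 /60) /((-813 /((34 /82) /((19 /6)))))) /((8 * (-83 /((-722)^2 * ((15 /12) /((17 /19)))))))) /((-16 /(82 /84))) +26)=836440173184 /47624237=17563.33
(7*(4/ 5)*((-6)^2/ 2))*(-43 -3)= -23184/ 5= -4636.80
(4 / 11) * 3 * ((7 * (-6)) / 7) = -72 / 11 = -6.55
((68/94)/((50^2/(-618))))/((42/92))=-80546/205625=-0.39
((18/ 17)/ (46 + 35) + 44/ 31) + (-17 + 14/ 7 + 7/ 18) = -41671/ 3162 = -13.18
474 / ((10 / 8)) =1896 / 5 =379.20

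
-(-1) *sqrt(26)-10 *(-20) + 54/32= sqrt(26) + 3227/16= 206.79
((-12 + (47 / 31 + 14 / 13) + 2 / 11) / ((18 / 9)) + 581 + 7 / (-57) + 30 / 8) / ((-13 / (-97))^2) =5515882339345 / 170812356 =32292.06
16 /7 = 2.29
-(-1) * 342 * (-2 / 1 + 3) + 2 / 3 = 1028 / 3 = 342.67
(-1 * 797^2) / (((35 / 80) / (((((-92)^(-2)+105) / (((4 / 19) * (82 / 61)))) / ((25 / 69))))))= -1962848479624653 / 1320200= -1486781154.09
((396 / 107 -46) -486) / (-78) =28264 / 4173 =6.77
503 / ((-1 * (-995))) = 503 / 995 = 0.51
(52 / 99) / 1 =52 / 99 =0.53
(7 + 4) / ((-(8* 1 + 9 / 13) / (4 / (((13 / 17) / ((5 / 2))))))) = -1870 / 113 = -16.55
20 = 20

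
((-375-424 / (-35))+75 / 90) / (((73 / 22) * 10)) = -836341 / 76650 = -10.91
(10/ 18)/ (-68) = -5/ 612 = -0.01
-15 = -15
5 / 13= 0.38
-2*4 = -8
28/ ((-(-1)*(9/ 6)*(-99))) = -56/ 297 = -0.19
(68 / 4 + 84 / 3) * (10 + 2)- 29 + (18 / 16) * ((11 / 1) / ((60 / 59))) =83707 / 160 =523.17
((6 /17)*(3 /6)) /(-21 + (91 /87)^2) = -22707 /2561356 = -0.01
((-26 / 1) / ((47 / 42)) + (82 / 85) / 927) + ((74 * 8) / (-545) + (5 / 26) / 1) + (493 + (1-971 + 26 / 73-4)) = -77346989744593 / 153231911586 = -504.77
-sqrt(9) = -3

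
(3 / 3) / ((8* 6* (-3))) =-0.01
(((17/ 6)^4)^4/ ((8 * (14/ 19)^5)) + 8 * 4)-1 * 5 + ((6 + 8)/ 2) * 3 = 120490511170222966543381315/ 12138084918940925952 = 9926649.22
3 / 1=3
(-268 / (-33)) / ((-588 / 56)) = -536 / 693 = -0.77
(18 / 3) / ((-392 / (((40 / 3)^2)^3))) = -1024000000 / 11907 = -85999.83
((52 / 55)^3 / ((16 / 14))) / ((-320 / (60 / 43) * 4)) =-46137 / 57233000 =-0.00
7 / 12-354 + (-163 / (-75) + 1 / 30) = -35121 / 100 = -351.21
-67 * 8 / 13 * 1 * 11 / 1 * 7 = -3174.77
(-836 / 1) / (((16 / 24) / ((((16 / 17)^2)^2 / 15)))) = -27394048 / 417605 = -65.60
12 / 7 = 1.71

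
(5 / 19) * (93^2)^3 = 3234950917245 / 19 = 170260574591.84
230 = 230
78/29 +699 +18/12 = 703.19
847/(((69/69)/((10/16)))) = 4235/8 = 529.38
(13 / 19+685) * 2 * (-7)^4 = 62560456 / 19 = 3292655.58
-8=-8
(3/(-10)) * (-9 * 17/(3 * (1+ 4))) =153/50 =3.06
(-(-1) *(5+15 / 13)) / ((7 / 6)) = 480 / 91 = 5.27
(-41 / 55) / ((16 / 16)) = -0.75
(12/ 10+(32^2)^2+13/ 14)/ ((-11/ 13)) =-954206097/ 770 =-1239228.70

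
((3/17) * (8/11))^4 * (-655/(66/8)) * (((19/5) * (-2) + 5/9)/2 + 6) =-717938688/13451140571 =-0.05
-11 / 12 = -0.92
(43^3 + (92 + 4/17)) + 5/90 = 79599.29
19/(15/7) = 8.87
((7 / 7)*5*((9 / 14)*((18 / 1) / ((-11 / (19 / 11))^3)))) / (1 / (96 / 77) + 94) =-14035680 / 5940044033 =-0.00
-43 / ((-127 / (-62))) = -20.99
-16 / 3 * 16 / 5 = -17.07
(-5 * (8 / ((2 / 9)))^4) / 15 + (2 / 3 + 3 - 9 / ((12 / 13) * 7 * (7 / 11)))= -329203867 / 588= -559870.52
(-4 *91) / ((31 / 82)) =-29848 / 31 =-962.84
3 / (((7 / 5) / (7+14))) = 45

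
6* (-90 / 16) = -135 / 4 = -33.75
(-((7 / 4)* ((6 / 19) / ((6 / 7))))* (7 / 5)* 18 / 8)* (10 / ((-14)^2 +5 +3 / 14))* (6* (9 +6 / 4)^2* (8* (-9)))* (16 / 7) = 65345616 / 5947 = 10988.00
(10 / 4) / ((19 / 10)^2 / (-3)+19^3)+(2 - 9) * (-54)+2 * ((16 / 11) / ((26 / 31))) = 381.47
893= 893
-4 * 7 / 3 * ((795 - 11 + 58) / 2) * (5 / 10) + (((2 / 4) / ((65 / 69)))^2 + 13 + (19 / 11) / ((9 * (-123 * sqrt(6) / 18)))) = -98935217 / 50700 - 19 * sqrt(6) / 4059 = -1951.40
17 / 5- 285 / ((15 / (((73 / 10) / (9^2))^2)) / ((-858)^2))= -2070419734 / 18225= -113603.28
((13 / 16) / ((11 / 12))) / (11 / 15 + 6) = 585 / 4444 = 0.13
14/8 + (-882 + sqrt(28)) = -3521/4 + 2 *sqrt(7) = -874.96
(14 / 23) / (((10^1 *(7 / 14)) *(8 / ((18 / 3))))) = 21 / 230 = 0.09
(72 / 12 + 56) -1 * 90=-28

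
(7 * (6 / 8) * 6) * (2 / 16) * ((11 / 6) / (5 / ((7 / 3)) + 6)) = 539 / 608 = 0.89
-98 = -98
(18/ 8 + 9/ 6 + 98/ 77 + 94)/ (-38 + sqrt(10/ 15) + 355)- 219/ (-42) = 513157339/ 92851220- 4357 * sqrt(6)/ 13264460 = 5.53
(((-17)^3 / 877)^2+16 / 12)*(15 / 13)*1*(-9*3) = -10191045105 / 9998677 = -1019.24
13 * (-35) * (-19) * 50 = 432250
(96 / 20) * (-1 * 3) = -72 / 5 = -14.40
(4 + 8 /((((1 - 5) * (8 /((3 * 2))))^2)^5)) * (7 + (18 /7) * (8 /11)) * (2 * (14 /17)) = 22087250659763 /377957122048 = 58.44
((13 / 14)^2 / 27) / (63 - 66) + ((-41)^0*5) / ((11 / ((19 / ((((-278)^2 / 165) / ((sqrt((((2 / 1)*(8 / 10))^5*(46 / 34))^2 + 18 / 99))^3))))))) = -169 / 15876 + 178231823845521*sqrt(68791230256166) / 28041535236816406250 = 52.71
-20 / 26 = -10 / 13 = -0.77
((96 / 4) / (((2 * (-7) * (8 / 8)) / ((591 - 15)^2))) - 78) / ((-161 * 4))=1990929 / 2254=883.29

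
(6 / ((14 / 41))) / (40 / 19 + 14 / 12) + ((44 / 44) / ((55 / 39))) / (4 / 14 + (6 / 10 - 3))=10701105 / 2125354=5.03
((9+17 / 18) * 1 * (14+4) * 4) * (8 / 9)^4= 447.00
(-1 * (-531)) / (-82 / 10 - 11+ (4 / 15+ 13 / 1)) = -7965 / 89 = -89.49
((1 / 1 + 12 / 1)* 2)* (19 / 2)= 247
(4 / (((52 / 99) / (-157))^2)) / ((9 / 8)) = 53685522 / 169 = 317665.81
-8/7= -1.14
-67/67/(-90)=0.01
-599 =-599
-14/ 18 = -7/ 9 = -0.78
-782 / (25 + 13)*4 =-1564 / 19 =-82.32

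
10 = 10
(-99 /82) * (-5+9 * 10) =-8415 /82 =-102.62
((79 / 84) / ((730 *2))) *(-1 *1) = -79 / 122640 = -0.00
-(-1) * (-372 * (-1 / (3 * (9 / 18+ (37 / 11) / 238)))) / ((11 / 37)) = 545972 / 673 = 811.25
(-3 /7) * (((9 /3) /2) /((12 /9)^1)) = -27 /56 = -0.48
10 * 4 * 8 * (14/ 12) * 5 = 5600/ 3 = 1866.67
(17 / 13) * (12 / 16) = 51 / 52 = 0.98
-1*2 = -2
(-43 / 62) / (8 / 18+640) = -387 / 357368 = -0.00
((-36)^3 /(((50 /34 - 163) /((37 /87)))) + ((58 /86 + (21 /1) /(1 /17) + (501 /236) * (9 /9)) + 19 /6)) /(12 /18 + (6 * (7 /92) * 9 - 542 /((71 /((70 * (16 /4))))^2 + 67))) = -71214138375882442693 /484691485109455898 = -146.93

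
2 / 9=0.22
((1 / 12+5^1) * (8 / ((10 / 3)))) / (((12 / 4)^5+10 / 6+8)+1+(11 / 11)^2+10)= 183 / 3970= 0.05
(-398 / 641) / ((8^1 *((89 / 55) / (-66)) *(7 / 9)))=3250665 / 798686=4.07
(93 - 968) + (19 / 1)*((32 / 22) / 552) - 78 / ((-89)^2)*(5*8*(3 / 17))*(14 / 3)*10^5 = -33312.92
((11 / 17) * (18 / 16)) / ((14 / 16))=99 / 119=0.83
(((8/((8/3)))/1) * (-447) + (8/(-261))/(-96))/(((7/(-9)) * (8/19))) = 79800209/19488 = 4094.84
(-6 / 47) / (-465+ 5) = 0.00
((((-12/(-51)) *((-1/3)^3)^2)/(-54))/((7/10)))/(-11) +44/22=51530114/25765047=2.00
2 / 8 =1 / 4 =0.25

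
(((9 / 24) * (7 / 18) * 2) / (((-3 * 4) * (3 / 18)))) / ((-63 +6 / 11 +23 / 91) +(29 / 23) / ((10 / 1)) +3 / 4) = 805805 / 338856444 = 0.00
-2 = -2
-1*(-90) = 90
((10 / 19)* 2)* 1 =20 / 19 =1.05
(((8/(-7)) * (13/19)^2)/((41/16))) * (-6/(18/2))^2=-86528/932463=-0.09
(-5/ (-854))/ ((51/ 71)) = 355/ 43554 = 0.01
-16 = -16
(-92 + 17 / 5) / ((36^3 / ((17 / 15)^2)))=-128027 / 52488000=-0.00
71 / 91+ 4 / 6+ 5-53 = -12709 / 273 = -46.55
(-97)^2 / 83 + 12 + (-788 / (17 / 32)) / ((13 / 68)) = -8236447 / 1079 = -7633.41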